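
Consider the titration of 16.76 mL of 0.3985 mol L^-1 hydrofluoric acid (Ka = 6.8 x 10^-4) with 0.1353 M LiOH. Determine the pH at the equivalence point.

8.09

n(HF) = 0.3985 x 0.01676 = 0.006679 mol; V(LiOH) at equivalence = 0.006679/0.1353 = 0.04936 L.
At equivalence all the acid is converted to F-; total volume = 0.01676 + 0.04936 = 0.06612 L, so [F-] = 0.006679/0.06612 = 0.1010 M.
Kb = Kw/Ka = 1.0e-14 / 6.8 x 10^-4 = 1.47e-11.
[OH^-] = sqrt(Kb x [F-]) = sqrt(1.47e-11 x 0.1010) = 1.22e-6 M.
pOH = 5.91, so pH = 14.00 - 5.91 = 8.09.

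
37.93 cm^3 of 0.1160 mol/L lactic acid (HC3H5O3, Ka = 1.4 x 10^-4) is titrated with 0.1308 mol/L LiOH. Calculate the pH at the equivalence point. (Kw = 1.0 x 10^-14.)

n(HC3H5O3) = 0.1160 x 0.03793 = 0.004400 mol; V(LiOH) at equivalence = 0.004400/0.1308 = 0.03364 L.
At equivalence all the acid is converted to C3H5O3-; total volume = 0.03793 + 0.03364 = 0.07157 L, so [C3H5O3-] = 0.004400/0.07157 = 0.06148 M.
Kb = Kw/Ka = 1.0e-14 / 1.4 x 10^-4 = 7.14e-11.
[OH^-] = sqrt(Kb x [C3H5O3-]) = sqrt(7.14e-11 x 0.06148) = 2.10e-6 M.
pOH = 5.68, so pH = 14.00 - 5.68 = 8.32.

8.32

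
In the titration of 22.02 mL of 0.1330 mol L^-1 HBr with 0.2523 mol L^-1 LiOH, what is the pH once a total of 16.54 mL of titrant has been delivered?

n(acid) = 0.1330 x 0.02202 = 0.002929 mol; n(LiOH) added = 0.2523 x 0.01654 = 0.004173 mol.
Base is in excess by 0.004173 - 0.002929 = 0.001244 mol in a total volume of 0.03856 L.
[OH^-] = 0.001244/0.03856 = 0.03227 M, so pOH = 1.49 and pH = 14.00 - 1.49 = 12.51.

12.51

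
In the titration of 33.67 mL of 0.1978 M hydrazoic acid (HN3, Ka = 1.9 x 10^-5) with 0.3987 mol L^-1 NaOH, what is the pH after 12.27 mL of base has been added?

Initial n(HN3) = 0.1978 x 0.03367 = 0.006660 mol.
n(NaOH) added = 0.3987 x 0.01227 = 0.004892 mol, converting that many moles of HN3 to N3-.
Remaining n(HN3) = 0.001768 mol; n(N3-) = 0.004892 mol.
By Henderson-Hasselbalch, pH = pKa + log([A^-]/[HA]) = 4.72 + log(0.004892/0.001768) = 4.72 + (+0.44) = 5.16.

5.16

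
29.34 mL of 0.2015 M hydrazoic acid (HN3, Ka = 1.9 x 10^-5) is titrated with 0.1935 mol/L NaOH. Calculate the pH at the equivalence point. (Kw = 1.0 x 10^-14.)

n(HN3) = 0.2015 x 0.02934 = 0.005912 mol; V(NaOH) at equivalence = 0.005912/0.1935 = 0.03055 L.
At equivalence all the acid is converted to N3-; total volume = 0.02934 + 0.03055 = 0.05989 L, so [N3-] = 0.005912/0.05989 = 0.09871 M.
Kb = Kw/Ka = 1.0e-14 / 1.9 x 10^-5 = 5.26e-10.
[OH^-] = sqrt(Kb x [N3-]) = sqrt(5.26e-10 x 0.09871) = 7.21e-6 M.
pOH = 5.14, so pH = 14.00 - 5.14 = 8.86.

8.86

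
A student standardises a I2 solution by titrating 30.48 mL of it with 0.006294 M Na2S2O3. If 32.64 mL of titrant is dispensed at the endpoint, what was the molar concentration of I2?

0.00337 M

n(Na2S2O3) = 0.006294 x 0.03264 = 0.0002054 mol.
From the balanced equation, 2 mol Na2S2O3 reacts with 1 mol I2, so n(I2) = 0.0002054 x 1/2 = 0.0001027 mol.
[I2] = 0.0001027 / 0.03048 L = 0.00337 M.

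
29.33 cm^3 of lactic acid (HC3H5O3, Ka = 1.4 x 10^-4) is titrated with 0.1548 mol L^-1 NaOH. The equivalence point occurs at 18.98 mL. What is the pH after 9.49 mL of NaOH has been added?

9.49 mL is exactly half the equivalence volume (18.98/2), i.e. the half-equivalence point.
There, n(HA) = n(A^-), so pH = pKa = -log(1.4 x 10^-4) = 3.85.

3.85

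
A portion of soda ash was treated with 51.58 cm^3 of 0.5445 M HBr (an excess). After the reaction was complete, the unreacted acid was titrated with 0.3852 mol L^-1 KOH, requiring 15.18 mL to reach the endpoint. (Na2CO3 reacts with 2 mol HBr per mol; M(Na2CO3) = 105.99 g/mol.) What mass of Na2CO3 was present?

Total n(HBr) added = 0.5445 x 0.05158 = 0.02809 mol.
n(KOH) used = 0.3852 x 0.01518 = 0.005847 mol, which equals the excess n(HBr).
So n(HBr) consumed by the sample = 0.02809 - 0.005847 = 0.02224 mol.
n(Na2CO3) = 0.02224 / 2 = 0.01112 mol.
mass = 0.01112 mol x 105.99 g/mol = 1.18 g.

1.18 g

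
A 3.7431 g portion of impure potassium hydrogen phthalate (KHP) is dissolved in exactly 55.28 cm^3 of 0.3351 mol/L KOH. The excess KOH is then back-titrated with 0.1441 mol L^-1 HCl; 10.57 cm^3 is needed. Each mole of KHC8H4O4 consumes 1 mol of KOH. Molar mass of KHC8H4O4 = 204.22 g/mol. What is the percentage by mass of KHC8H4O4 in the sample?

92.8%

Total n(KOH) added = 0.3351 x 0.05528 = 0.01852 mol.
n(HCl) used = 0.1441 x 0.01057 = 0.001523 mol, which equals the excess n(KOH).
So n(KOH) consumed by the sample = 0.01852 - 0.001523 = 0.01700 mol.
n(KHC8H4O4) = 0.01700 / 1 = 0.01700 mol.
mass KHC8H4O4 = 0.01700 x 204.22 = 3.472 g, so %KHC8H4O4 = 3.472/3.7431 x 100 = 92.8%.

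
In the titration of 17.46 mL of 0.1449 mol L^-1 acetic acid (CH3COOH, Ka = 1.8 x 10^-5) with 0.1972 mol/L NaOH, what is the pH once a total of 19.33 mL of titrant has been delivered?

12.54

n(acid) = 0.1449 x 0.01746 = 0.002530 mol; n(NaOH) added = 0.1972 x 0.01933 = 0.003812 mol.
Base is in excess by 0.003812 - 0.002530 = 0.001282 mol in a total volume of 0.03679 L.
[OH^-] = 0.001282/0.03679 = 0.03484 M, so pOH = 1.46 and pH = 14.00 - 1.46 = 12.54.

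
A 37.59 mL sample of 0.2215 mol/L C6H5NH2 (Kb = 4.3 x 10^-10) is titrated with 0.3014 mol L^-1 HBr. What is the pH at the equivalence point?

n(C6H5NH2) = 0.2215 x 0.03759 = 0.008326 mol; V(HBr) at equivalence = 0.008326/0.3014 = 0.02763 L.
At equivalence the base is fully converted to C6H5NH3+; total volume = 0.06522 L, so [C6H5NH3+] = 0.008326/0.06522 = 0.1277 M.
Ka(C6H5NH3+) = Kw/Kb = 1.0e-14 / 4.3 x 10^-10 = 2.33e-5.
[H^+] = sqrt(Ka x [C6H5NH3+]) = sqrt(2.33e-5 x 0.1277) = 0.00172 M.
pH = -log(0.00172) = 2.76.

2.76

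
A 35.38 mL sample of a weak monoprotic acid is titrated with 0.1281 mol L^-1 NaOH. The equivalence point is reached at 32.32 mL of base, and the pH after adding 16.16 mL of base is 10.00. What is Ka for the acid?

1.0 x 10^-10

16.16 mL is half of the equivalence volume, so this is the half-equivalence point where [HA] = [A^-].
At half-equivalence pH = pKa, so pKa = 10.00.
Ka = 10^(-10.00) = 1.0 x 10^-10.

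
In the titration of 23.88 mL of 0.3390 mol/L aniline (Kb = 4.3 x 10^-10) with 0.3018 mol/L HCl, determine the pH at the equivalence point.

n(C6H5NH2) = 0.3390 x 0.02388 = 0.008095 mol; V(HCl) at equivalence = 0.008095/0.3018 = 0.02682 L.
At equivalence the base is fully converted to C6H5NH3+; total volume = 0.05070 L, so [C6H5NH3+] = 0.008095/0.05070 = 0.1597 M.
Ka(C6H5NH3+) = Kw/Kb = 1.0e-14 / 4.3 x 10^-10 = 2.33e-5.
[H^+] = sqrt(Ka x [C6H5NH3+]) = sqrt(2.33e-5 x 0.1597) = 0.00193 M.
pH = -log(0.00193) = 2.72.

2.72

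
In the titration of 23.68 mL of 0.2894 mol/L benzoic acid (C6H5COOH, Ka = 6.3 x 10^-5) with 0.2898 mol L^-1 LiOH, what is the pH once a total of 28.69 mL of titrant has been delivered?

12.45

n(acid) = 0.2894 x 0.02368 = 0.006853 mol; n(LiOH) added = 0.2898 x 0.02869 = 0.008314 mol.
Base is in excess by 0.008314 - 0.006853 = 0.001461 mol in a total volume of 0.05237 L.
[OH^-] = 0.001461/0.05237 = 0.02790 M, so pOH = 1.55 and pH = 14.00 - 1.55 = 12.45.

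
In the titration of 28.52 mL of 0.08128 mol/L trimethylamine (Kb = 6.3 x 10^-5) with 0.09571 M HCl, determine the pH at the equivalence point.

5.58

n((CH3)3N) = 0.08128 x 0.02852 = 0.002318 mol; V(HCl) at equivalence = 0.002318/0.09571 = 0.02422 L.
At equivalence the base is fully converted to (CH3)3NH+; total volume = 0.05274 L, so [(CH3)3NH+] = 0.002318/0.05274 = 0.04395 M.
Ka((CH3)3NH+) = Kw/Kb = 1.0e-14 / 6.3 x 10^-5 = 1.59e-10.
[H^+] = sqrt(Ka x [(CH3)3NH+]) = sqrt(1.59e-10 x 0.04395) = 2.64e-6 M.
pH = -log(2.64e-6) = 5.58.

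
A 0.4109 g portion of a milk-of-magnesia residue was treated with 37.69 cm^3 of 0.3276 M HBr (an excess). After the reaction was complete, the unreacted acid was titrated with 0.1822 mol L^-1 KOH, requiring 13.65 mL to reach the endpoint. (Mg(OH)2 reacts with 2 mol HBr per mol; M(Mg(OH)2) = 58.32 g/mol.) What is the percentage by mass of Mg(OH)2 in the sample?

70.0%

Total n(HBr) added = 0.3276 x 0.03769 = 0.01235 mol.
n(KOH) used = 0.1822 x 0.01365 = 0.002487 mol, which equals the excess n(HBr).
So n(HBr) consumed by the sample = 0.01235 - 0.002487 = 0.009860 mol.
n(Mg(OH)2) = 0.009860 / 2 = 0.004930 mol.
mass Mg(OH)2 = 0.004930 x 58.32 = 0.2875 g, so %Mg(OH)2 = 0.2875/0.4109 x 100 = 70.0%.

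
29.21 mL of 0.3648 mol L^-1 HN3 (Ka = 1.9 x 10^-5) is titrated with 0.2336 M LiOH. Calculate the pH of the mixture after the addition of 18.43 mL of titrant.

4.55

Initial n(HN3) = 0.3648 x 0.02921 = 0.01066 mol.
n(LiOH) added = 0.2336 x 0.01843 = 0.004305 mol, converting that many moles of HN3 to N3-.
Remaining n(HN3) = 0.006351 mol; n(N3-) = 0.004305 mol.
By Henderson-Hasselbalch, pH = pKa + log([A^-]/[HA]) = 4.72 + log(0.004305/0.006351) = 4.72 + (-0.17) = 4.55.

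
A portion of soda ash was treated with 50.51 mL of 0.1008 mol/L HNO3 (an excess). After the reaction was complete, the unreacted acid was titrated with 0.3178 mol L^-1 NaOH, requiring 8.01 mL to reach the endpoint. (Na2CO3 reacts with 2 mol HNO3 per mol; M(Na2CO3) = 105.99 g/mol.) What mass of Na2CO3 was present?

Total n(HNO3) added = 0.1008 x 0.05051 = 0.005091 mol.
n(NaOH) used = 0.3178 x 0.008010 = 0.002546 mol, which equals the excess n(HNO3).
So n(HNO3) consumed by the sample = 0.005091 - 0.002546 = 0.002546 mol.
n(Na2CO3) = 0.002546 / 2 = 0.001273 mol.
mass = 0.001273 mol x 105.99 g/mol = 0.135 g.

0.135 g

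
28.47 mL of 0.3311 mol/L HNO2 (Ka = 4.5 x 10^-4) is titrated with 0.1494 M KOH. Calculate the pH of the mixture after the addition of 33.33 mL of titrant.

Initial n(HNO2) = 0.3311 x 0.02847 = 0.009426 mol.
n(KOH) added = 0.1494 x 0.03333 = 0.004980 mol, converting that many moles of HNO2 to NO2-.
Remaining n(HNO2) = 0.004447 mol; n(NO2-) = 0.004980 mol.
By Henderson-Hasselbalch, pH = pKa + log([A^-]/[HA]) = 3.35 + log(0.004980/0.004447) = 3.35 + (+0.05) = 3.40.

3.40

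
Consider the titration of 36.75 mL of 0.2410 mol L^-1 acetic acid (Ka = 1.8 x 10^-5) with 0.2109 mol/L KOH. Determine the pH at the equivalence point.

8.90

n(CH3COOH) = 0.2410 x 0.03675 = 0.008857 mol; V(KOH) at equivalence = 0.008857/0.2109 = 0.04200 L.
At equivalence all the acid is converted to CH3COO-; total volume = 0.03675 + 0.04200 = 0.07875 L, so [CH3COO-] = 0.008857/0.07875 = 0.1125 M.
Kb = Kw/Ka = 1.0e-14 / 1.8 x 10^-5 = 5.56e-10.
[OH^-] = sqrt(Kb x [CH3COO-]) = sqrt(5.56e-10 x 0.1125) = 7.90e-6 M.
pOH = 5.10, so pH = 14.00 - 5.10 = 8.90.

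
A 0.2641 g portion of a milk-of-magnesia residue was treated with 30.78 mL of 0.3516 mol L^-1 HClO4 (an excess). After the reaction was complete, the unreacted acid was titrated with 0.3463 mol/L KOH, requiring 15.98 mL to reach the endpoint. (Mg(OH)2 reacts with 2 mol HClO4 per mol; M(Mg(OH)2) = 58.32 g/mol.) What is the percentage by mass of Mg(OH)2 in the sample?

58.4%

Total n(HClO4) added = 0.3516 x 0.03078 = 0.01082 mol.
n(KOH) used = 0.3463 x 0.01598 = 0.005534 mol, which equals the excess n(HClO4).
So n(HClO4) consumed by the sample = 0.01082 - 0.005534 = 0.005288 mol.
n(Mg(OH)2) = 0.005288 / 2 = 0.002644 mol.
mass Mg(OH)2 = 0.002644 x 58.32 = 0.1542 g, so %Mg(OH)2 = 0.1542/0.2641 x 100 = 58.4%.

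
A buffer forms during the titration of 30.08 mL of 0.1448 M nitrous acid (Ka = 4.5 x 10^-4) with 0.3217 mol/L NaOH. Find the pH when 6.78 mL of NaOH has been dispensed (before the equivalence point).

Initial n(HNO2) = 0.1448 x 0.03008 = 0.004356 mol.
n(NaOH) added = 0.3217 x 0.006780 = 0.002181 mol, converting that many moles of HNO2 to NO2-.
Remaining n(HNO2) = 0.002174 mol; n(NO2-) = 0.002181 mol.
By Henderson-Hasselbalch, pH = pKa + log([A^-]/[HA]) = 3.35 + log(0.002181/0.002174) = 3.35 + (+0.00) = 3.35.

3.35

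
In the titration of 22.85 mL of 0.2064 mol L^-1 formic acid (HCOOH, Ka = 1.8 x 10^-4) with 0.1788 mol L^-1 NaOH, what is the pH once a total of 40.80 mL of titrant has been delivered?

12.61

n(acid) = 0.2064 x 0.02285 = 0.004716 mol; n(NaOH) added = 0.1788 x 0.04080 = 0.007295 mol.
Base is in excess by 0.007295 - 0.004716 = 0.002579 mol in a total volume of 0.06365 L.
[OH^-] = 0.002579/0.06365 = 0.04052 M, so pOH = 1.39 and pH = 14.00 - 1.39 = 12.61.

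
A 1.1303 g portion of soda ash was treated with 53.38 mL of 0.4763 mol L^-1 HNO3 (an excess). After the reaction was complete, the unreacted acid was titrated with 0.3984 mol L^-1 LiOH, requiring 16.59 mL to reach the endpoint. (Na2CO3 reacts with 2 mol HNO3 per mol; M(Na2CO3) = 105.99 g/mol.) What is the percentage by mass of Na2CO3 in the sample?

Total n(HNO3) added = 0.4763 x 0.05338 = 0.02542 mol.
n(LiOH) used = 0.3984 x 0.01659 = 0.006609 mol, which equals the excess n(HNO3).
So n(HNO3) consumed by the sample = 0.02542 - 0.006609 = 0.01882 mol.
n(Na2CO3) = 0.01882 / 2 = 0.009408 mol.
mass Na2CO3 = 0.009408 x 105.99 = 0.9971 g, so %Na2CO3 = 0.9971/1.1303 x 100 = 88.2%.

88.2%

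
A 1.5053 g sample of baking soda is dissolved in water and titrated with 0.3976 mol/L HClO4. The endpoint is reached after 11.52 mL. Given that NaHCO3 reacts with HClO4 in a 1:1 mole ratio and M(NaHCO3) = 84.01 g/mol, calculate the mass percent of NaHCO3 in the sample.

n(HClO4) = 0.3976 x 0.01152 = 0.004580 mol.
n(NaHCO3) = 0.004580 / 1 = 0.004580 mol.
mass of NaHCO3 = 0.004580 x 84.01 = 0.3848 g.
% purity = 0.3848 / 1.5053 x 100 = 25.6%.

25.6%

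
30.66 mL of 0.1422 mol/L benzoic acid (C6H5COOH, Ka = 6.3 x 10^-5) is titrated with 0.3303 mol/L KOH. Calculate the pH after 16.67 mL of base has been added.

12.38

n(acid) = 0.1422 x 0.03066 = 0.004360 mol; n(KOH) added = 0.3303 x 0.01667 = 0.005506 mol.
Base is in excess by 0.005506 - 0.004360 = 0.001146 mol in a total volume of 0.04733 L.
[OH^-] = 0.001146/0.04733 = 0.02422 M, so pOH = 1.62 and pH = 14.00 - 1.62 = 12.38.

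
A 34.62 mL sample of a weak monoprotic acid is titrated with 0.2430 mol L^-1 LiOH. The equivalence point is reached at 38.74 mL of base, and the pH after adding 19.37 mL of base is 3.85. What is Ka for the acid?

1.4 x 10^-4

19.37 mL is half of the equivalence volume, so this is the half-equivalence point where [HA] = [A^-].
At half-equivalence pH = pKa, so pKa = 3.85.
Ka = 10^(-3.85) = 1.4 x 10^-4.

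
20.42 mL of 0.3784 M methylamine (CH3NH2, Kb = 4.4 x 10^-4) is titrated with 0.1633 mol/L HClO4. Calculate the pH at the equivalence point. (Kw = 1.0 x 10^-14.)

5.79

n(CH3NH2) = 0.3784 x 0.02042 = 0.007727 mol; V(HClO4) at equivalence = 0.007727/0.1633 = 0.04732 L.
At equivalence the base is fully converted to CH3NH3+; total volume = 0.06774 L, so [CH3NH3+] = 0.007727/0.06774 = 0.1141 M.
Ka(CH3NH3+) = Kw/Kb = 1.0e-14 / 4.4 x 10^-4 = 2.27e-11.
[H^+] = sqrt(Ka x [CH3NH3+]) = sqrt(2.27e-11 x 0.1141) = 1.61e-6 M.
pH = -log(1.61e-6) = 5.79.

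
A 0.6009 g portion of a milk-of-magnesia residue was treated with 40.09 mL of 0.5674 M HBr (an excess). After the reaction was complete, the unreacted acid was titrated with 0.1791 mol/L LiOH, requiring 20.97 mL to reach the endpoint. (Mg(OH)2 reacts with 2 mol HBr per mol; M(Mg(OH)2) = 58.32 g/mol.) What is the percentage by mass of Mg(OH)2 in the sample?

Total n(HBr) added = 0.5674 x 0.04009 = 0.02275 mol.
n(LiOH) used = 0.1791 x 0.02097 = 0.003756 mol, which equals the excess n(HBr).
So n(HBr) consumed by the sample = 0.02275 - 0.003756 = 0.01899 mol.
n(Mg(OH)2) = 0.01899 / 2 = 0.009496 mol.
mass Mg(OH)2 = 0.009496 x 58.32 = 0.5538 g, so %Mg(OH)2 = 0.5538/0.6009 x 100 = 92.2%.

92.2%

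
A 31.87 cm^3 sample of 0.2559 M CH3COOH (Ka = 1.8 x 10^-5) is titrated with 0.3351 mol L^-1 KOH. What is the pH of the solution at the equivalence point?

n(CH3COOH) = 0.2559 x 0.03187 = 0.008156 mol; V(KOH) at equivalence = 0.008156/0.3351 = 0.02434 L.
At equivalence all the acid is converted to CH3COO-; total volume = 0.03187 + 0.02434 = 0.05621 L, so [CH3COO-] = 0.008156/0.05621 = 0.1451 M.
Kb = Kw/Ka = 1.0e-14 / 1.8 x 10^-5 = 5.56e-10.
[OH^-] = sqrt(Kb x [CH3COO-]) = sqrt(5.56e-10 x 0.1451) = 8.98e-6 M.
pOH = 5.05, so pH = 14.00 - 5.05 = 8.95.

8.95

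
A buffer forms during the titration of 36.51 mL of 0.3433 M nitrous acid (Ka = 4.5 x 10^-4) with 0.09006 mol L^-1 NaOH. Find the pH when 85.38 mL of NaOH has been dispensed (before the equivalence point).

3.55

Initial n(HNO2) = 0.3433 x 0.03651 = 0.01253 mol.
n(NaOH) added = 0.09006 x 0.08538 = 0.007689 mol, converting that many moles of HNO2 to NO2-.
Remaining n(HNO2) = 0.004845 mol; n(NO2-) = 0.007689 mol.
By Henderson-Hasselbalch, pH = pKa + log([A^-]/[HA]) = 3.35 + log(0.007689/0.004845) = 3.35 + (+0.20) = 3.55.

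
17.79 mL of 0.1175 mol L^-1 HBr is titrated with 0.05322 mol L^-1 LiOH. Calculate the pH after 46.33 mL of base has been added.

11.77

n(acid) = 0.1175 x 0.01779 = 0.002090 mol; n(LiOH) added = 0.05322 x 0.04633 = 0.002466 mol.
Base is in excess by 0.002466 - 0.002090 = 0.0003754 mol in a total volume of 0.06412 L.
[OH^-] = 0.0003754/0.06412 = 0.005854 M, so pOH = 2.23 and pH = 14.00 - 2.23 = 11.77.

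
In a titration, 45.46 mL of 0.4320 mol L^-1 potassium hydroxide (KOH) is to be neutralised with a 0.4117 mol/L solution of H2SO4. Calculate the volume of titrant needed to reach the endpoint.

n(KOH) = 0.4320 mol/L x 0.04546 L = 0.01964 mol.
The neutralisation is 2 KOH : 1 H2SO4, so n(H2SO4) = 0.01964 x 1/2 = 0.009819 mol.
V(H2SO4) = 0.009819 / 0.4117 = 0.02385 L = 23.9 mL.

23.9 mL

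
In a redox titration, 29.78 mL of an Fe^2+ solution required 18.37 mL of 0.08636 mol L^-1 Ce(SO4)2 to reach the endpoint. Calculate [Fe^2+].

0.0533 M

n(Ce(SO4)2) = 0.08636 x 0.01837 = 0.001586 mol.
From the balanced equation, 1 mol Ce(SO4)2 reacts with 1 mol Fe^2+, so n(Fe^2+) = 0.001586 x 1/1 = 0.001586 mol.
[Fe^2+] = 0.001586 / 0.02978 L = 0.0533 M.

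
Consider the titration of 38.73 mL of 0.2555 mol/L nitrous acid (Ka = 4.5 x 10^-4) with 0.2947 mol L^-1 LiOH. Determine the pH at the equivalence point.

8.24

n(HNO2) = 0.2555 x 0.03873 = 0.009896 mol; V(LiOH) at equivalence = 0.009896/0.2947 = 0.03358 L.
At equivalence all the acid is converted to NO2-; total volume = 0.03873 + 0.03358 = 0.07231 L, so [NO2-] = 0.009896/0.07231 = 0.1369 M.
Kb = Kw/Ka = 1.0e-14 / 4.5 x 10^-4 = 2.22e-11.
[OH^-] = sqrt(Kb x [NO2-]) = sqrt(2.22e-11 x 0.1369) = 1.74e-6 M.
pOH = 5.76, so pH = 14.00 - 5.76 = 8.24.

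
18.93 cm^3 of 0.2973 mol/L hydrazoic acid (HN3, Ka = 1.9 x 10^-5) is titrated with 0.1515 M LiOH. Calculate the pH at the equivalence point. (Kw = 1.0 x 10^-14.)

8.86

n(HN3) = 0.2973 x 0.01893 = 0.005628 mol; V(LiOH) at equivalence = 0.005628/0.1515 = 0.03715 L.
At equivalence all the acid is converted to N3-; total volume = 0.01893 + 0.03715 = 0.05608 L, so [N3-] = 0.005628/0.05608 = 0.1004 M.
Kb = Kw/Ka = 1.0e-14 / 1.9 x 10^-5 = 5.26e-10.
[OH^-] = sqrt(Kb x [N3-]) = sqrt(5.26e-10 x 0.1004) = 7.27e-6 M.
pOH = 5.14, so pH = 14.00 - 5.14 = 8.86.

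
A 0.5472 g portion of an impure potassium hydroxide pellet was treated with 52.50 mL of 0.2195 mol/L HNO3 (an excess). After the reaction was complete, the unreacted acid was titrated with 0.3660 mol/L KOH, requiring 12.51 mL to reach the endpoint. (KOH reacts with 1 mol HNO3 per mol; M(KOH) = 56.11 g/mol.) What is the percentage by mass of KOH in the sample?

Total n(HNO3) added = 0.2195 x 0.05250 = 0.01152 mol.
n(KOH) used = 0.3660 x 0.01251 = 0.004579 mol, which equals the excess n(HNO3).
So n(HNO3) consumed by the sample = 0.01152 - 0.004579 = 0.006945 mol.
n(KOH) = 0.006945 / 1 = 0.006945 mol.
mass KOH = 0.006945 x 56.11 = 0.3897 g, so %KOH = 0.3897/0.5472 x 100 = 71.2%.

71.2%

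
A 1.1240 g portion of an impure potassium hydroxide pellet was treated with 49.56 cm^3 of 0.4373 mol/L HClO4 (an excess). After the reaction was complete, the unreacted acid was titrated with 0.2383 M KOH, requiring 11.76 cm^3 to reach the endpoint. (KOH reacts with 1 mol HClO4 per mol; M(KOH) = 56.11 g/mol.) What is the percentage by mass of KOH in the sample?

94.2%

Total n(HClO4) added = 0.4373 x 0.04956 = 0.02167 mol.
n(KOH) used = 0.2383 x 0.01176 = 0.002802 mol, which equals the excess n(HClO4).
So n(HClO4) consumed by the sample = 0.02167 - 0.002802 = 0.01887 mol.
n(KOH) = 0.01887 / 1 = 0.01887 mol.
mass KOH = 0.01887 x 56.11 = 1.059 g, so %KOH = 1.059/1.1240 x 100 = 94.2%.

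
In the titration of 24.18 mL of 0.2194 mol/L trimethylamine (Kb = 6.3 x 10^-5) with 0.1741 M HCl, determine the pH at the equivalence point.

5.41

n((CH3)3N) = 0.2194 x 0.02418 = 0.005305 mol; V(HCl) at equivalence = 0.005305/0.1741 = 0.03047 L.
At equivalence the base is fully converted to (CH3)3NH+; total volume = 0.05465 L, so [(CH3)3NH+] = 0.005305/0.05465 = 0.09707 M.
Ka((CH3)3NH+) = Kw/Kb = 1.0e-14 / 6.3 x 10^-5 = 1.59e-10.
[H^+] = sqrt(Ka x [(CH3)3NH+]) = sqrt(1.59e-10 x 0.09707) = 3.93e-6 M.
pH = -log(3.93e-6) = 5.41.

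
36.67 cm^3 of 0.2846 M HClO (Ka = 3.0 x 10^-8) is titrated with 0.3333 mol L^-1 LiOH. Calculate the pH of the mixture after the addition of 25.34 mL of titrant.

Initial n(HClO) = 0.2846 x 0.03667 = 0.01044 mol.
n(LiOH) added = 0.3333 x 0.02534 = 0.008446 mol, converting that many moles of HClO to ClO-.
Remaining n(HClO) = 0.001990 mol; n(ClO-) = 0.008446 mol.
By Henderson-Hasselbalch, pH = pKa + log([A^-]/[HA]) = 7.52 + log(0.008446/0.001990) = 7.52 + (+0.63) = 8.15.

8.15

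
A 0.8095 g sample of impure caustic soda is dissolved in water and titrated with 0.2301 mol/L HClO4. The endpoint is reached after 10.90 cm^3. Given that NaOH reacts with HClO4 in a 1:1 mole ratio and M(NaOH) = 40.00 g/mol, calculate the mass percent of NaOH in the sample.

12.4%

n(HClO4) = 0.2301 x 0.01090 = 0.002508 mol.
n(NaOH) = 0.002508 / 1 = 0.002508 mol.
mass of NaOH = 0.002508 x 40.00 = 0.1003 g.
% purity = 0.1003 / 0.8095 x 100 = 12.4%.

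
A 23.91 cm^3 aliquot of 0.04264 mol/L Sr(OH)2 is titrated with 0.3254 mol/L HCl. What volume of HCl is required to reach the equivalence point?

6.27 mL

n(Sr(OH)2) = 0.04264 mol/L x 0.02391 L = 0.001020 mol.
The neutralisation is 1 Sr(OH)2 : 2 HCl, so n(HCl) = 0.001020 x 2/1 = 0.002039 mol.
V(HCl) = 0.002039 / 0.3254 = 0.006266 L = 6.27 mL.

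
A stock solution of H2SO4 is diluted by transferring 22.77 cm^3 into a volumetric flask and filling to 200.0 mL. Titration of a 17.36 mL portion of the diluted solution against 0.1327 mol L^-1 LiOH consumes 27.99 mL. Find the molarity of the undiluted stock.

n(LiOH) = 0.1327 x 0.02799 = 0.003714 mol.
n(H2SO4) in the aliquot = 0.003714 x 1/2 = 0.001857 mol.
[diluted H2SO4] = 0.001857 / 0.01736 = 0.1070 M.
Dilution factor = 200.0/22.77 = 8.783, so [stock] = 0.1070 x 8.783 = 0.940 M.

0.940 M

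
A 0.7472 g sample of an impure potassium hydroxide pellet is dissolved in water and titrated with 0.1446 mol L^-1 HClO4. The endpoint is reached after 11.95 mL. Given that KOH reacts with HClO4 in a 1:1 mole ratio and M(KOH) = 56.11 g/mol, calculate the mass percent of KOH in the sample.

13.0%

n(HClO4) = 0.1446 x 0.01195 = 0.001728 mol.
n(KOH) = 0.001728 / 1 = 0.001728 mol.
mass of KOH = 0.001728 x 56.11 = 0.09696 g.
% purity = 0.09696 / 0.7472 x 100 = 13.0%.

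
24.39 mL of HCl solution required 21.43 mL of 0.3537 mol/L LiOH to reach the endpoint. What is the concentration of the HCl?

0.311 M

n(LiOH) delivered = 0.3537 x 0.02143 = 0.007580 mol.
For a 1:1 reaction, n(HCl) = 0.007580 mol.
[HCl] = 0.007580 mol / 0.02439 L = 0.311 M.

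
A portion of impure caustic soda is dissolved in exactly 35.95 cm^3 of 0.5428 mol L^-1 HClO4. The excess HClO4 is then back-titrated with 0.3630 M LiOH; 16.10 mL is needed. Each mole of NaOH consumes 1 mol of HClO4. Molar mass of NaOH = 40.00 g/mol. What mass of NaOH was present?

0.547 g

Total n(HClO4) added = 0.5428 x 0.03595 = 0.01951 mol.
n(LiOH) used = 0.3630 x 0.01610 = 0.005844 mol, which equals the excess n(HClO4).
So n(HClO4) consumed by the sample = 0.01951 - 0.005844 = 0.01367 mol.
n(NaOH) = 0.01367 / 1 = 0.01367 mol.
mass = 0.01367 mol x 40.00 g/mol = 0.547 g.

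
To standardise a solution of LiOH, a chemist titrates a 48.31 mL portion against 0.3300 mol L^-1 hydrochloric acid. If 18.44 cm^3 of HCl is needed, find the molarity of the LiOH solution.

0.126 M

n(HCl) delivered = 0.3300 x 0.01844 = 0.006085 mol.
For a 1:1 reaction, n(LiOH) = 0.006085 mol.
[LiOH] = 0.006085 mol / 0.04831 L = 0.126 M.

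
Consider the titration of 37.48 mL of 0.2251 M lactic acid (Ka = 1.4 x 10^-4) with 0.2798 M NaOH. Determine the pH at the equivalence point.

n(HC3H5O3) = 0.2251 x 0.03748 = 0.008437 mol; V(NaOH) at equivalence = 0.008437/0.2798 = 0.03015 L.
At equivalence all the acid is converted to C3H5O3-; total volume = 0.03748 + 0.03015 = 0.06763 L, so [C3H5O3-] = 0.008437/0.06763 = 0.1247 M.
Kb = Kw/Ka = 1.0e-14 / 1.4 x 10^-4 = 7.14e-11.
[OH^-] = sqrt(Kb x [C3H5O3-]) = sqrt(7.14e-11 x 0.1247) = 2.99e-6 M.
pOH = 5.53, so pH = 14.00 - 5.53 = 8.47.

8.47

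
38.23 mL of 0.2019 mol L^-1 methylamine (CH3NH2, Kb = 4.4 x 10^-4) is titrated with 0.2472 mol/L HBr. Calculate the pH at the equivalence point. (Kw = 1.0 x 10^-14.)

n(CH3NH2) = 0.2019 x 0.03823 = 0.007719 mol; V(HBr) at equivalence = 0.007719/0.2472 = 0.03122 L.
At equivalence the base is fully converted to CH3NH3+; total volume = 0.06945 L, so [CH3NH3+] = 0.007719/0.06945 = 0.1111 M.
Ka(CH3NH3+) = Kw/Kb = 1.0e-14 / 4.4 x 10^-4 = 2.27e-11.
[H^+] = sqrt(Ka x [CH3NH3+]) = sqrt(2.27e-11 x 0.1111) = 1.59e-6 M.
pH = -log(1.59e-6) = 5.80.

5.80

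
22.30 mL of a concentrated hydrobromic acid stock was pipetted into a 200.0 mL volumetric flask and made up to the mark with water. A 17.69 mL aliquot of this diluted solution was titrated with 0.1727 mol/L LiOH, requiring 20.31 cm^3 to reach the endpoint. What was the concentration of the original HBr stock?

n(LiOH) = 0.1727 x 0.02031 = 0.003508 mol.
n(HBr) in the aliquot = 0.003508 mol.
[diluted HBr] = 0.003508 / 0.01769 = 0.1983 M.
Dilution factor = 200.0/22.30 = 8.969, so [stock] = 0.1983 x 8.969 = 1.78 M.

1.78 M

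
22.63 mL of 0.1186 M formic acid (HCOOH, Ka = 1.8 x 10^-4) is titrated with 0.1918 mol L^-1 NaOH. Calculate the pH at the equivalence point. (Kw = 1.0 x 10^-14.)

n(HCOOH) = 0.1186 x 0.02263 = 0.002684 mol; V(NaOH) at equivalence = 0.002684/0.1918 = 0.01399 L.
At equivalence all the acid is converted to HCOO-; total volume = 0.02263 + 0.01399 = 0.03662 L, so [HCOO-] = 0.002684/0.03662 = 0.07328 M.
Kb = Kw/Ka = 1.0e-14 / 1.8 x 10^-4 = 5.56e-11.
[OH^-] = sqrt(Kb x [HCOO-]) = sqrt(5.56e-11 x 0.07328) = 2.02e-6 M.
pOH = 5.70, so pH = 14.00 - 5.70 = 8.30.

8.30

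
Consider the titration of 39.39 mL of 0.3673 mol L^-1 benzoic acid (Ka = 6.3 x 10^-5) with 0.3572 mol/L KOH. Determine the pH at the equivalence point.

n(C6H5COOH) = 0.3673 x 0.03939 = 0.01447 mol; V(KOH) at equivalence = 0.01447/0.3572 = 0.04050 L.
At equivalence all the acid is converted to C6H5COO-; total volume = 0.03939 + 0.04050 = 0.07989 L, so [C6H5COO-] = 0.01447/0.07989 = 0.1811 M.
Kb = Kw/Ka = 1.0e-14 / 6.3 x 10^-5 = 1.59e-10.
[OH^-] = sqrt(Kb x [C6H5COO-]) = sqrt(1.59e-10 x 0.1811) = 5.36e-6 M.
pOH = 5.27, so pH = 14.00 - 5.27 = 8.73.

8.73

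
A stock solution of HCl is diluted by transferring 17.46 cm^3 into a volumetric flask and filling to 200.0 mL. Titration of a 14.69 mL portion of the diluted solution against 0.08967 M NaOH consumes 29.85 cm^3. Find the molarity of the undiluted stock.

n(NaOH) = 0.08967 x 0.02985 = 0.002677 mol.
n(HCl) in the aliquot = 0.002677 mol.
[diluted HCl] = 0.002677 / 0.01469 = 0.1822 M.
Dilution factor = 200.0/17.46 = 11.45, so [stock] = 0.1822 x 11.45 = 2.09 M.

2.09 M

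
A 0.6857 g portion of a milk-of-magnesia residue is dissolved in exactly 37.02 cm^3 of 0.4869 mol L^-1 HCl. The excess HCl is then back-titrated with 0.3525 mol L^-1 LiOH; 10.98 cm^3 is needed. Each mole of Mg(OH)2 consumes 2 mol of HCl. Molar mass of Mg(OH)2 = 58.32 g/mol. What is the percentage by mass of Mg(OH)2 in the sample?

60.2%

Total n(HCl) added = 0.4869 x 0.03702 = 0.01803 mol.
n(LiOH) used = 0.3525 x 0.01098 = 0.003870 mol, which equals the excess n(HCl).
So n(HCl) consumed by the sample = 0.01803 - 0.003870 = 0.01415 mol.
n(Mg(OH)2) = 0.01415 / 2 = 0.007077 mol.
mass Mg(OH)2 = 0.007077 x 58.32 = 0.4127 g, so %Mg(OH)2 = 0.4127/0.6857 x 100 = 60.2%.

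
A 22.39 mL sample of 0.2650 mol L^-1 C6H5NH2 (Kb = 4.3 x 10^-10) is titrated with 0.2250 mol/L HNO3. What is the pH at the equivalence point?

n(C6H5NH2) = 0.2650 x 0.02239 = 0.005933 mol; V(HNO3) at equivalence = 0.005933/0.2250 = 0.02637 L.
At equivalence the base is fully converted to C6H5NH3+; total volume = 0.04876 L, so [C6H5NH3+] = 0.005933/0.04876 = 0.1217 M.
Ka(C6H5NH3+) = Kw/Kb = 1.0e-14 / 4.3 x 10^-10 = 2.33e-5.
[H^+] = sqrt(Ka x [C6H5NH3+]) = sqrt(2.33e-5 x 0.1217) = 0.00168 M.
pH = -log(0.00168) = 2.77.

2.77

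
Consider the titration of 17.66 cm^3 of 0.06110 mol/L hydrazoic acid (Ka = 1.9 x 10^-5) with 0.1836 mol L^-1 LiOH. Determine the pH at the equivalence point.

8.69

n(HN3) = 0.06110 x 0.01766 = 0.001079 mol; V(LiOH) at equivalence = 0.001079/0.1836 = 0.005877 L.
At equivalence all the acid is converted to N3-; total volume = 0.01766 + 0.005877 = 0.02354 L, so [N3-] = 0.001079/0.02354 = 0.04584 M.
Kb = Kw/Ka = 1.0e-14 / 1.9 x 10^-5 = 5.26e-10.
[OH^-] = sqrt(Kb x [N3-]) = sqrt(5.26e-10 x 0.04584) = 4.91e-6 M.
pOH = 5.31, so pH = 14.00 - 5.31 = 8.69.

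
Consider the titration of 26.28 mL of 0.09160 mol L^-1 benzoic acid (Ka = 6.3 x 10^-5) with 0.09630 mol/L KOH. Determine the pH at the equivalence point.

n(C6H5COOH) = 0.09160 x 0.02628 = 0.002407 mol; V(KOH) at equivalence = 0.002407/0.09630 = 0.02500 L.
At equivalence all the acid is converted to C6H5COO-; total volume = 0.02628 + 0.02500 = 0.05128 L, so [C6H5COO-] = 0.002407/0.05128 = 0.04695 M.
Kb = Kw/Ka = 1.0e-14 / 6.3 x 10^-5 = 1.59e-10.
[OH^-] = sqrt(Kb x [C6H5COO-]) = sqrt(1.59e-10 x 0.04695) = 2.73e-6 M.
pOH = 5.56, so pH = 14.00 - 5.56 = 8.44.

8.44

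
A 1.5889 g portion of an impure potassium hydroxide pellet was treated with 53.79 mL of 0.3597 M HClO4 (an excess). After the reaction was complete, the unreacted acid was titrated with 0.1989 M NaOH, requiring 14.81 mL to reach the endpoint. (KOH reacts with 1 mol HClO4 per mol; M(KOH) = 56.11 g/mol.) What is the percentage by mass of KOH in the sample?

57.9%

Total n(HClO4) added = 0.3597 x 0.05379 = 0.01935 mol.
n(NaOH) used = 0.1989 x 0.01481 = 0.002946 mol, which equals the excess n(HClO4).
So n(HClO4) consumed by the sample = 0.01935 - 0.002946 = 0.01640 mol.
n(KOH) = 0.01640 / 1 = 0.01640 mol.
mass KOH = 0.01640 x 56.11 = 0.9203 g, so %KOH = 0.9203/1.5889 x 100 = 57.9%.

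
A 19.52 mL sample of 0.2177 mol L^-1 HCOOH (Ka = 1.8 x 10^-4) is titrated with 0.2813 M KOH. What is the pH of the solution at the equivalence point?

n(HCOOH) = 0.2177 x 0.01952 = 0.004250 mol; V(KOH) at equivalence = 0.004250/0.2813 = 0.01511 L.
At equivalence all the acid is converted to HCOO-; total volume = 0.01952 + 0.01511 = 0.03463 L, so [HCOO-] = 0.004250/0.03463 = 0.1227 M.
Kb = Kw/Ka = 1.0e-14 / 1.8 x 10^-4 = 5.56e-11.
[OH^-] = sqrt(Kb x [HCOO-]) = sqrt(5.56e-11 x 0.1227) = 2.61e-6 M.
pOH = 5.58, so pH = 14.00 - 5.58 = 8.42.

8.42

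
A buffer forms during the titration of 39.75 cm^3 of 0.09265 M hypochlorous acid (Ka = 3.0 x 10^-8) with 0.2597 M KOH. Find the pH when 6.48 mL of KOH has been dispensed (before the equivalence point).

Initial n(HClO) = 0.09265 x 0.03975 = 0.003683 mol.
n(KOH) added = 0.2597 x 0.006480 = 0.001683 mol, converting that many moles of HClO to ClO-.
Remaining n(HClO) = 0.002000 mol; n(ClO-) = 0.001683 mol.
By Henderson-Hasselbalch, pH = pKa + log([A^-]/[HA]) = 7.52 + log(0.001683/0.002000) = 7.52 + (-0.07) = 7.45.

7.45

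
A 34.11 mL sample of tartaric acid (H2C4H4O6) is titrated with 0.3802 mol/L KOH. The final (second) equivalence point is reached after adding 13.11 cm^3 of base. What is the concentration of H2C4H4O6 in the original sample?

0.0731 M

n(KOH) = 0.3802 x 0.01311 = 0.004984 mol.
At the final (second) equivalence point, 2 mol OH^- react per mol H2C4H4O6, so n(H2C4H4O6) = 0.004984 / 2 = 0.002492 mol.
[H2C4H4O6] = 0.002492 / 0.03411 L = 0.0731 M.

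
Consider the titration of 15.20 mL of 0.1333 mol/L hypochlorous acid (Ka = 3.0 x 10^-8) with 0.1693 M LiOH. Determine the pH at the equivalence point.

10.20

n(HClO) = 0.1333 x 0.01520 = 0.002026 mol; V(LiOH) at equivalence = 0.002026/0.1693 = 0.01197 L.
At equivalence all the acid is converted to ClO-; total volume = 0.01520 + 0.01197 = 0.02717 L, so [ClO-] = 0.002026/0.02717 = 0.07458 M.
Kb = Kw/Ka = 1.0e-14 / 3.0 x 10^-8 = 3.33e-7.
[OH^-] = sqrt(Kb x [ClO-]) = sqrt(3.33e-7 x 0.07458) = 0.000158 M.
pOH = 3.80, so pH = 14.00 - 3.80 = 10.20.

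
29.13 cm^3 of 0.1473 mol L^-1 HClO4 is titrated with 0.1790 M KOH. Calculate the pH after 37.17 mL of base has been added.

n(acid) = 0.1473 x 0.02913 = 0.004291 mol; n(KOH) added = 0.1790 x 0.03717 = 0.006653 mol.
Base is in excess by 0.006653 - 0.004291 = 0.002363 mol in a total volume of 0.06630 L.
[OH^-] = 0.002363/0.06630 = 0.03563 M, so pOH = 1.45 and pH = 14.00 - 1.45 = 12.55.

12.55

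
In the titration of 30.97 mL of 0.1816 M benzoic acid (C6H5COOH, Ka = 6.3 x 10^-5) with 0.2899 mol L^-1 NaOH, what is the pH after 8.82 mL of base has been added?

Initial n(C6H5COOH) = 0.1816 x 0.03097 = 0.005624 mol.
n(NaOH) added = 0.2899 x 0.008820 = 0.002557 mol, converting that many moles of C6H5COOH to C6H5COO-.
Remaining n(C6H5COOH) = 0.003067 mol; n(C6H5COO-) = 0.002557 mol.
By Henderson-Hasselbalch, pH = pKa + log([A^-]/[HA]) = 4.20 + log(0.002557/0.003067) = 4.20 + (-0.08) = 4.12.

4.12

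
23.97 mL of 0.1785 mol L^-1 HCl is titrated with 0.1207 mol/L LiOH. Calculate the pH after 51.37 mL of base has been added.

12.41

n(acid) = 0.1785 x 0.02397 = 0.004279 mol; n(LiOH) added = 0.1207 x 0.05137 = 0.006200 mol.
Base is in excess by 0.006200 - 0.004279 = 0.001922 mol in a total volume of 0.07534 L.
[OH^-] = 0.001922/0.07534 = 0.02551 M, so pOH = 1.59 and pH = 14.00 - 1.59 = 12.41.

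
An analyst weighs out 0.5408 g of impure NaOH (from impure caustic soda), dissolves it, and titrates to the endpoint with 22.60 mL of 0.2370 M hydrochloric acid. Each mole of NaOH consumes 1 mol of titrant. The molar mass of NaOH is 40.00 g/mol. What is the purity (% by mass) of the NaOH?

39.6%

n(HCl) = 0.2370 x 0.02260 = 0.005356 mol.
n(NaOH) = 0.005356 / 1 = 0.005356 mol.
mass of NaOH = 0.005356 x 40.00 = 0.2142 g.
% purity = 0.2142 / 0.5408 x 100 = 39.6%.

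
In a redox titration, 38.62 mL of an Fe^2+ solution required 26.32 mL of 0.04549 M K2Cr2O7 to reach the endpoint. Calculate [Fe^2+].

0.186 M

n(K2Cr2O7) = 0.04549 x 0.02632 = 0.001197 mol.
From the balanced equation, 1 mol K2Cr2O7 reacts with 6 mol Fe^2+, so n(Fe^2+) = 0.001197 x 6/1 = 0.007184 mol.
[Fe^2+] = 0.007184 / 0.03862 L = 0.186 M.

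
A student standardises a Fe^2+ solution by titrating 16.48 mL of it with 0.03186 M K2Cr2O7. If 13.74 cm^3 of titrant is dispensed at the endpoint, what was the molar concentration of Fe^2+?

0.159 M

n(K2Cr2O7) = 0.03186 x 0.01374 = 0.0004378 mol.
From the balanced equation, 1 mol K2Cr2O7 reacts with 6 mol Fe^2+, so n(Fe^2+) = 0.0004378 x 6/1 = 0.002627 mol.
[Fe^2+] = 0.002627 / 0.01648 L = 0.159 M.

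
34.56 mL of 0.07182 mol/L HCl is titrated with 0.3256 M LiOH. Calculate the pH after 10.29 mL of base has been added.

n(acid) = 0.07182 x 0.03456 = 0.002482 mol; n(LiOH) added = 0.3256 x 0.01029 = 0.003350 mol.
Base is in excess by 0.003350 - 0.002482 = 0.0008683 mol in a total volume of 0.04485 L.
[OH^-] = 0.0008683/0.04485 = 0.01936 M, so pOH = 1.71 and pH = 14.00 - 1.71 = 12.29.

12.29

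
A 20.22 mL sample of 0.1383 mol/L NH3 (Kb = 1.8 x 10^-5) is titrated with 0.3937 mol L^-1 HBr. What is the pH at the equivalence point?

5.12

n(NH3) = 0.1383 x 0.02022 = 0.002796 mol; V(HBr) at equivalence = 0.002796/0.3937 = 0.007103 L.
At equivalence the base is fully converted to NH4+; total volume = 0.02732 L, so [NH4+] = 0.002796/0.02732 = 0.1023 M.
Ka(NH4+) = Kw/Kb = 1.0e-14 / 1.8 x 10^-5 = 5.56e-10.
[H^+] = sqrt(Ka x [NH4+]) = sqrt(5.56e-10 x 0.1023) = 7.54e-6 M.
pH = -log(7.54e-6) = 5.12.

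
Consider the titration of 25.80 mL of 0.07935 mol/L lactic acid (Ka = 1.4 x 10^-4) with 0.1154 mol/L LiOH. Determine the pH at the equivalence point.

n(HC3H5O3) = 0.07935 x 0.02580 = 0.002047 mol; V(LiOH) at equivalence = 0.002047/0.1154 = 0.01774 L.
At equivalence all the acid is converted to C3H5O3-; total volume = 0.02580 + 0.01774 = 0.04354 L, so [C3H5O3-] = 0.002047/0.04354 = 0.04702 M.
Kb = Kw/Ka = 1.0e-14 / 1.4 x 10^-4 = 7.14e-11.
[OH^-] = sqrt(Kb x [C3H5O3-]) = sqrt(7.14e-11 x 0.04702) = 1.83e-6 M.
pOH = 5.74, so pH = 14.00 - 5.74 = 8.26.

8.26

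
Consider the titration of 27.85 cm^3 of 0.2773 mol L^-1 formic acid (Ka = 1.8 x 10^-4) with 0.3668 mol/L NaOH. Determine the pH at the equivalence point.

8.47

n(HCOOH) = 0.2773 x 0.02785 = 0.007723 mol; V(NaOH) at equivalence = 0.007723/0.3668 = 0.02105 L.
At equivalence all the acid is converted to HCOO-; total volume = 0.02785 + 0.02105 = 0.04890 L, so [HCOO-] = 0.007723/0.04890 = 0.1579 M.
Kb = Kw/Ka = 1.0e-14 / 1.8 x 10^-4 = 5.56e-11.
[OH^-] = sqrt(Kb x [HCOO-]) = sqrt(5.56e-11 x 0.1579) = 2.96e-6 M.
pOH = 5.53, so pH = 14.00 - 5.53 = 8.47.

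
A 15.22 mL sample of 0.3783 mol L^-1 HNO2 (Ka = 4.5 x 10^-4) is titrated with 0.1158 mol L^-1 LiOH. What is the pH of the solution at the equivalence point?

n(HNO2) = 0.3783 x 0.01522 = 0.005758 mol; V(LiOH) at equivalence = 0.005758/0.1158 = 0.04972 L.
At equivalence all the acid is converted to NO2-; total volume = 0.01522 + 0.04972 = 0.06494 L, so [NO2-] = 0.005758/0.06494 = 0.08866 M.
Kb = Kw/Ka = 1.0e-14 / 4.5 x 10^-4 = 2.22e-11.
[OH^-] = sqrt(Kb x [NO2-]) = sqrt(2.22e-11 x 0.08866) = 1.40e-6 M.
pOH = 5.85, so pH = 14.00 - 5.85 = 8.15.

8.15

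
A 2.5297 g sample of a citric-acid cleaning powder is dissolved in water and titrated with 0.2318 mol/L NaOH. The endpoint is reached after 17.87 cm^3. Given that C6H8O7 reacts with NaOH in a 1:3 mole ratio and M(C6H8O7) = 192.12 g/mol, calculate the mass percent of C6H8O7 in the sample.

10.5%

n(NaOH) = 0.2318 x 0.01787 = 0.004142 mol.
n(C6H8O7) = 0.004142 / 3 = 0.001381 mol.
mass of C6H8O7 = 0.001381 x 192.12 = 0.2653 g.
% purity = 0.2653 / 2.5297 x 100 = 10.5%.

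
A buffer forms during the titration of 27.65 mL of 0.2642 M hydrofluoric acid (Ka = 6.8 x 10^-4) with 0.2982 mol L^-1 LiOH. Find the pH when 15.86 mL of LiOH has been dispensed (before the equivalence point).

Initial n(HF) = 0.2642 x 0.02765 = 0.007305 mol.
n(LiOH) added = 0.2982 x 0.01586 = 0.004729 mol, converting that many moles of HF to F-.
Remaining n(HF) = 0.002576 mol; n(F-) = 0.004729 mol.
By Henderson-Hasselbalch, pH = pKa + log([A^-]/[HA]) = 3.17 + log(0.004729/0.002576) = 3.17 + (+0.26) = 3.43.

3.43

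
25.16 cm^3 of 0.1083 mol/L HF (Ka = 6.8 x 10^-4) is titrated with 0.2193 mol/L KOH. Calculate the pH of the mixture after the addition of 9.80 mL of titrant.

Initial n(HF) = 0.1083 x 0.02516 = 0.002725 mol.
n(KOH) added = 0.2193 x 0.009800 = 0.002149 mol, converting that many moles of HF to F-.
Remaining n(HF) = 0.0005757 mol; n(F-) = 0.002149 mol.
By Henderson-Hasselbalch, pH = pKa + log([A^-]/[HA]) = 3.17 + log(0.002149/0.0005757) = 3.17 + (+0.57) = 3.74.

3.74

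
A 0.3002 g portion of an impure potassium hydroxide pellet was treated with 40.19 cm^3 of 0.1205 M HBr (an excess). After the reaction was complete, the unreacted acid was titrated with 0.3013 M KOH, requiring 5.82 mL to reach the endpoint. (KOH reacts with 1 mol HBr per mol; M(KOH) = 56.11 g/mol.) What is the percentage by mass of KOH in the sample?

57.7%

Total n(HBr) added = 0.1205 x 0.04019 = 0.004843 mol.
n(KOH) used = 0.3013 x 0.005820 = 0.001754 mol, which equals the excess n(HBr).
So n(HBr) consumed by the sample = 0.004843 - 0.001754 = 0.003089 mol.
n(KOH) = 0.003089 / 1 = 0.003089 mol.
mass KOH = 0.003089 x 56.11 = 0.1733 g, so %KOH = 0.1733/0.3002 x 100 = 57.7%.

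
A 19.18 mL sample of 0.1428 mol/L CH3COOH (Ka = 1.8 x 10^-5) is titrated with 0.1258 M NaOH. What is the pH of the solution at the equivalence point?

n(CH3COOH) = 0.1428 x 0.01918 = 0.002739 mol; V(NaOH) at equivalence = 0.002739/0.1258 = 0.02177 L.
At equivalence all the acid is converted to CH3COO-; total volume = 0.01918 + 0.02177 = 0.04095 L, so [CH3COO-] = 0.002739/0.04095 = 0.06688 M.
Kb = Kw/Ka = 1.0e-14 / 1.8 x 10^-5 = 5.56e-10.
[OH^-] = sqrt(Kb x [CH3COO-]) = sqrt(5.56e-10 x 0.06688) = 6.10e-6 M.
pOH = 5.21, so pH = 14.00 - 5.21 = 8.79.

8.79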